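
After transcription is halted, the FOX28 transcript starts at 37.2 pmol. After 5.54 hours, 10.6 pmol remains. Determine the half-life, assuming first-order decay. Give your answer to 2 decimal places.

A/A₀ = 10.6/37.2 ≈ 0.28495.
n = log₂(3.5094) ≈ 1.8112 half-lives elapsed in 5.54 hours.
t½ = 5.54/1.8112 ≈ 3.0587 hours.

3.06 hours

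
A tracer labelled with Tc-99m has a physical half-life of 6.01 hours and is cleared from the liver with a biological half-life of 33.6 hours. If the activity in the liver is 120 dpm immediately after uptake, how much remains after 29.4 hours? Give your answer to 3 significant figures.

2.20 dpm

1/t_eff = 1/t_phys + 1/t_biol = 1/6.01 + 1/33.6 = 0.19615 per hour.
t_eff = 6.01 × 33.6 / (6.01 + 33.6) ≈ 5.0981 hours.
Remaining = 120 × (1/2)^(29.4/5.0981) = 120 × (1/2)^5.7668 ≈ 2.2039 dpm.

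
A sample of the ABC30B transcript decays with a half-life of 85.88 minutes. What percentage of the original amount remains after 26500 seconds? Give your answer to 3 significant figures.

2.83%

26500 seconds = 441.667 minutes.
n = 441.667/85.88 ≈ 5.1428 half-lives.
Fraction remaining = (1/2)^5.1428 ≈ 0.028304, i.e. 2.8304%.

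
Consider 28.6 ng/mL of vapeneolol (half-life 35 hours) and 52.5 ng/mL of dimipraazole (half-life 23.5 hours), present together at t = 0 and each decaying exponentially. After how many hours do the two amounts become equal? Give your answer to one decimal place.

Set 28.6·(1/2)^(t/35) = 52.5·(1/2)^(t/23.5).
Taking log₂: log₂(28.6/52.5) = t·(1/35 − 1/23.5).
log₂(0.54476) = -0.8763; 1/35 − 1/23.5 = -0.013982.
t = -0.8763 / -0.013982 ≈ 62.675 hours.

62.7 hours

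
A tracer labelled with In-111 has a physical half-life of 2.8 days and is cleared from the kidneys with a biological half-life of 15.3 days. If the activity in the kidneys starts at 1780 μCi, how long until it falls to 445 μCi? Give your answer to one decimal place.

1/t_eff = 1/t_phys + 1/t_biol = 1/2.8 + 1/15.3 = 0.4225 per day.
t_eff = 2.8 × 15.3 / (2.8 + 15.3) ≈ 2.3669 days.
n = log₂(1780/445) ≈ 2; t = 2 × 2.3669 ≈ 4.7337 days.

4.7 days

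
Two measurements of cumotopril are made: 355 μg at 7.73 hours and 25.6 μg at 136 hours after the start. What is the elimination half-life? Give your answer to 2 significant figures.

34 hours

Over Δt = 136 − 7.73 = 128.27 hours, the level fell by a factor of 355/25.6 ≈ 13.867.
n = log₂(13.867) ≈ 3.7936 half-lives, so t½ = 128.27/3.7936 ≈ 33.812 hours.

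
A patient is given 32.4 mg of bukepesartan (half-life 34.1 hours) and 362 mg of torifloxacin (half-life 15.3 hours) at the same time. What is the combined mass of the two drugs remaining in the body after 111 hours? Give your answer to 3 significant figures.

5.76 mg

bukepesartan: 32.4 × (1/2)^(111/34.1) = 32.4 × (1/2)^3.2551 ≈ 3.3935 mg.
torifloxacin: 362 × (1/2)^(111/15.3) = 362 × (1/2)^7.2549 ≈ 2.3701 mg.
Total = 3.3935 + 2.3701 ≈ 5.7636 mg.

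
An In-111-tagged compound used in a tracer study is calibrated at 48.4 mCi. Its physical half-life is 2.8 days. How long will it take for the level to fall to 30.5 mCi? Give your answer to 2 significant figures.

1.9 days

Fraction remaining = 30.5/48.4 ≈ 0.63017.
n = log₂(48.4/30.5) = ln(1.5869)/ln 2 ≈ 0.6662 half-lives.
t = n × t½ = 0.6662 × 2.8 ≈ 1.8654 days.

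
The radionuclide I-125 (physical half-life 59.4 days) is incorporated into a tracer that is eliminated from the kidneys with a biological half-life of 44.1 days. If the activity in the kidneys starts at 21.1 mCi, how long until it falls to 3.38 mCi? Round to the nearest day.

67 days

1/t_eff = 1/t_phys + 1/t_biol = 1/59.4 + 1/44.1 = 0.039511 per day.
t_eff = 59.4 × 44.1 / (59.4 + 44.1) ≈ 25.31 days.
n = log₂(21.1/3.38) ≈ 2.6421; t = 2.6421 × 25.31 ≈ 66.872 days.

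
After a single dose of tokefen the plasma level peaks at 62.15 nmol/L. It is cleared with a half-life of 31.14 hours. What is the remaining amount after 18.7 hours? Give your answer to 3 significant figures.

41.0 nmol/L

Number of half-lives: n = 18.7/31.14 ≈ 0.60051.
Remaining = 62.15 × (1/2)^0.60051 = 62.15 × 0.65952 ≈ 40.989 nmol/L.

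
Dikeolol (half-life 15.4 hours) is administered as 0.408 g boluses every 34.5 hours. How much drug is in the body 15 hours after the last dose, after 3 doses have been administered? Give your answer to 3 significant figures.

0.261 g

The 3 doses were given 84, 49.5, 15 hours ago.
Total = 0.408·(1/2)^(84/15.4) + 0.408·(1/2)^(49.5/15.4) + 0.408·(1/2)^(15/15.4)
      = 0.0093042 + 0.043961 + 0.20771 ≈ 0.26097 g.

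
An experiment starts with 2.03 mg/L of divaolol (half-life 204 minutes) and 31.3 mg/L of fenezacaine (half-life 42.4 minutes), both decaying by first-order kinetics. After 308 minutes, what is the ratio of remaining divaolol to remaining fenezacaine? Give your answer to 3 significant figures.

divaolol: 2.03 × (1/2)^(308/204) = 2.03 × (1/2)^1.5098 ≈ 0.71285 mg/L.
fenezacaine: 31.3 × (1/2)^(308/42.4) = 31.3 × (1/2)^7.2642 ≈ 0.20362 mg/L.
Ratio ≈ 0.71285 / 0.20362 ≈ 3.5009.

3.50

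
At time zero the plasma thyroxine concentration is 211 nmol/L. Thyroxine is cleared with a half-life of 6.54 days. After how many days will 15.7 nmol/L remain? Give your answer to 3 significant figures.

24.5 days

Fraction remaining = 15.7/211 ≈ 0.074408.
n = log₂(211/15.7) = ln(13.439)/ln 2 ≈ 3.7484 half-lives.
t = n × t½ = 3.7484 × 6.54 ≈ 24.515 days.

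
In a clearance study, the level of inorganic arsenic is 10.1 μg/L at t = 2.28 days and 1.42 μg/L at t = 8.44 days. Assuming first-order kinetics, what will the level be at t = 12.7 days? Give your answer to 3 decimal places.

0.366 μg/L

Over Δt = 8.44 − 2.28 = 6.16 days, the level fell by a factor of 10.1/1.42 ≈ 7.1127.
n = log₂(7.1127) ≈ 2.8304 half-lives, so t½ = 6.16/2.8304 ≈ 2.1764 days.
From t = 8.44 to t = 12.7: 1.42 × (1/2)^((12.7−8.44)/2.1764) ≈ 0.36564 μg/L.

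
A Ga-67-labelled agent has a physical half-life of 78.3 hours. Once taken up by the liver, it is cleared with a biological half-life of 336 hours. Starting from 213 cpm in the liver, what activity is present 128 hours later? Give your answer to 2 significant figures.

1/t_eff = 1/t_phys + 1/t_biol = 1/78.3 + 1/336 = 0.015748 per hour.
t_eff = 78.3 × 336 / (78.3 + 336) ≈ 63.502 hours.
Remaining = 213 × (1/2)^(128/63.502) = 213 × (1/2)^2.0157 ≈ 52.674 cpm.

53 cpm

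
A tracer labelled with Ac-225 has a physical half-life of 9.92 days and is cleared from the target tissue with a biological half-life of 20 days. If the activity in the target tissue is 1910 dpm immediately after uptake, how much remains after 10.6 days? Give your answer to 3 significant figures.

1/t_eff = 1/t_phys + 1/t_biol = 1/9.92 + 1/20 = 0.15081 per day.
t_eff = 9.92 × 20 / (9.92 + 20) ≈ 6.631 days.
Remaining = 1910 × (1/2)^(10.6/6.631) = 1910 × (1/2)^1.5985 ≈ 630.7 dpm.

631 dpm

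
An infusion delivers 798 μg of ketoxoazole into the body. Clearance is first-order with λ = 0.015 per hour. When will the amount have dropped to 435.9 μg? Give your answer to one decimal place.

40.3 hours

t½ = ln 2 / λ = 0.69315 / 0.015 ≈ 46.21 hours.
Fraction remaining = 435.9/798 ≈ 0.54624.
n = log₂(798/435.9) = ln(1.8307)/ln 2 ≈ 0.87239 half-lives.
t = n × t½ = 0.87239 × 46.21 ≈ 40.313 hours.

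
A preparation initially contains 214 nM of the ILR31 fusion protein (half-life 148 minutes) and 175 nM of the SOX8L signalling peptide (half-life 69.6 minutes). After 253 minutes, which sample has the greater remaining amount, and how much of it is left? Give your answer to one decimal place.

ILR31 fusion protein: 214 × (1/2)^1.7095 ≈ 65.436 nM.
SOX8L signalling peptide: 175 × (1/2)^3.6351 ≈ 14.086 nM.
ILR31 fusion protein has more remaining, at ≈ 65.436 nM.

ILR31 fusion protein, 65.4 nM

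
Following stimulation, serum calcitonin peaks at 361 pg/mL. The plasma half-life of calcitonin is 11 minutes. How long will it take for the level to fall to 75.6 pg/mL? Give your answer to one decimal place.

Fraction remaining = 75.6/361 ≈ 0.20942.
n = log₂(361/75.6) = ln(4.7751)/ln 2 ≈ 2.2555 half-lives.
t = n × t½ = 2.2555 × 11 ≈ 24.811 minutes.

24.8 minutes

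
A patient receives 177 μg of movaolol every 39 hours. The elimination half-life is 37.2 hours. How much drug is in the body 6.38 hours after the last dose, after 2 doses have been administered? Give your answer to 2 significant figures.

The 2 doses were given 45.38, 6.38 hours ago.
Total = 177·(1/2)^(45.38/37.2) + 177·(1/2)^(6.38/37.2)
      = 75.989 + 157.16 ≈ 233.15 μg.

230 μg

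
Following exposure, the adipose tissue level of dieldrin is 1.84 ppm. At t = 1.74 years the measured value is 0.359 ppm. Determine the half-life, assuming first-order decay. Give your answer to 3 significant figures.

0.738 years

A/A₀ = 0.359/1.84 ≈ 0.19511.
n = log₂(5.1253) ≈ 2.3577 half-lives elapsed in 1.74 years.
t½ = 1.74/2.3577 ≈ 0.73802 years.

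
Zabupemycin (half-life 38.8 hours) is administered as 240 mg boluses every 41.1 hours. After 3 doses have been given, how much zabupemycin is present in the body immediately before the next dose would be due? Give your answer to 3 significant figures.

The 3 doses were given 123.3, 82.2, 41.1 hours ago.
Total = 240·(1/2)^(123.3/38.8) + 240·(1/2)^(82.2/38.8) + 240·(1/2)^(41.1/38.8)
      = 26.521 + 55.267 + 115.17 ≈ 196.96 mg.

197 mg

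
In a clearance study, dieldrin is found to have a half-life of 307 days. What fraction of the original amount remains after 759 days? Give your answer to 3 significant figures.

0.180

n = 759/307 ≈ 2.4723 half-lives.
Fraction remaining = (1/2)^2.4723 ≈ 0.1802.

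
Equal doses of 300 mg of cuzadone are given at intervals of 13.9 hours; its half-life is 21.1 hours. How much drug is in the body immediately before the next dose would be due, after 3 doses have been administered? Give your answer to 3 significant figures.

387 mg

The 3 doses were given 41.7, 27.8, 13.9 hours ago.
Total = 300·(1/2)^(41.7/21.1) + 300·(1/2)^(27.8/21.1) + 300·(1/2)^(13.9/21.1)
      = 76.242 + 120.37 + 190.03 ≈ 386.63 mg.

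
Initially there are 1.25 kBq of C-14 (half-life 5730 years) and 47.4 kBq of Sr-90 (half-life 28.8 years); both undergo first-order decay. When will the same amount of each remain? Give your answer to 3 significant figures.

152 years

Set 1.25·(1/2)^(t/5730) = 47.4·(1/2)^(t/28.8).
Taking log₂: log₂(1.25/47.4) = t·(1/5730 − 1/28.8).
log₂(0.026371) = -5.2449; 1/5730 − 1/28.8 = -0.034548.
t = -5.2449 / -0.034548 ≈ 151.82 years.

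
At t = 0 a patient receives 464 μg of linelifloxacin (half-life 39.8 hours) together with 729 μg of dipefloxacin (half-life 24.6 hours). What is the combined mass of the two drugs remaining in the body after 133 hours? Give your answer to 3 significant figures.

63.0 μg

linelifloxacin: 464 × (1/2)^(133/39.8) = 464 × (1/2)^3.3417 ≈ 45.768 μg.
dipefloxacin: 729 × (1/2)^(133/24.6) = 729 × (1/2)^5.4065 ≈ 17.187 μg.
Total = 45.768 + 17.187 ≈ 62.955 μg.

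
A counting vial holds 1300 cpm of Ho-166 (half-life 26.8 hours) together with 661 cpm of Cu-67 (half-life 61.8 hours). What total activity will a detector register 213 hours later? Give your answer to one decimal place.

65.9 cpm

Ho-166: 1300 × (1/2)^(213/26.8) = 1300 × (1/2)^7.9478 ≈ 5.2654 cpm.
Cu-67: 661 × (1/2)^(213/61.8) = 661 × (1/2)^3.4466 ≈ 60.628 cpm.
Total = 5.2654 + 60.628 ≈ 65.893 cpm.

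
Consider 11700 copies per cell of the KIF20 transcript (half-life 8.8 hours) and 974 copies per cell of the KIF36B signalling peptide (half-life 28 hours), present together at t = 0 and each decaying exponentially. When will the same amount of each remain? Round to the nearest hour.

46 hours

Set 11700·(1/2)^(t/8.8) = 974·(1/2)^(t/28).
Taking log₂: log₂(11700/974) = t·(1/8.8 − 1/28).
log₂(12.012) = 3.5864; 1/8.8 − 1/28 = 0.077922.
t = 3.5864 / 0.077922 ≈ 46.026 hours.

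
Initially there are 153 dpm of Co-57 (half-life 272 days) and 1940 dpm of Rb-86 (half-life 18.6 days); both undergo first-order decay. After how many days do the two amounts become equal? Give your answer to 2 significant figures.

Set 153·(1/2)^(t/272) = 1940·(1/2)^(t/18.6).
Taking log₂: log₂(153/1940) = t·(1/272 − 1/18.6).
log₂(0.078866) = -3.6645; 1/272 − 1/18.6 = -0.050087.
t = -3.6645 / -0.050087 ≈ 73.162 days.

73 days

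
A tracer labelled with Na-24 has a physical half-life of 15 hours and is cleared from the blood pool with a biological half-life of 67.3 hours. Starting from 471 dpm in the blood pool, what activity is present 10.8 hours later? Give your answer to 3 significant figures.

256 dpm

1/t_eff = 1/t_phys + 1/t_biol = 1/15 + 1/67.3 = 0.081526 per hour.
t_eff = 15 × 67.3 / (15 + 67.3) ≈ 12.266 hours.
Remaining = 471 × (1/2)^(10.8/12.266) = 471 × (1/2)^0.88048 ≈ 255.84 dpm.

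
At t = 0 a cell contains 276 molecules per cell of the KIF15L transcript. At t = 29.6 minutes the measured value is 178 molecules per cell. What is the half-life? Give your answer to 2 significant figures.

A/A₀ = 178/276 ≈ 0.64493.
n = log₂(1.5506) ≈ 0.63279 half-lives elapsed in 29.6 minutes.
t½ = 29.6/0.63279 ≈ 46.777 minutes.

47 minutes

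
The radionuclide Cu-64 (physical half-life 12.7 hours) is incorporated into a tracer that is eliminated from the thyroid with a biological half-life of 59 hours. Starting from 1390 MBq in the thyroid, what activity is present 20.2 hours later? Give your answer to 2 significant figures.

360 MBq

1/t_eff = 1/t_phys + 1/t_biol = 1/12.7 + 1/59 = 0.095689 per hour.
t_eff = 12.7 × 59 / (12.7 + 59) ≈ 10.45 hours.
Remaining = 1390 × (1/2)^(20.2/10.45) = 1390 × (1/2)^1.9329 ≈ 364.04 MBq.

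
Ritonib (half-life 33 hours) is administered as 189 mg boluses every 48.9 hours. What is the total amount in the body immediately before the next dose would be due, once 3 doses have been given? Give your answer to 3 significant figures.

The 3 doses were given 146.7, 97.8, 48.9 hours ago.
Total = 189·(1/2)^(146.7/33) + 189·(1/2)^(97.8/33) + 189·(1/2)^(48.9/33)
      = 8.6745 + 24.228 + 67.669 ≈ 100.57 mg.

101 mg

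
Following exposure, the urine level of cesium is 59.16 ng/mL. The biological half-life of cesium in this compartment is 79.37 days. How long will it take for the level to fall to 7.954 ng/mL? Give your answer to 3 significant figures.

230 days

Fraction remaining = 7.954/59.16 ≈ 0.13445.
n = log₂(59.16/7.954) = ln(7.4378)/ln 2 ≈ 2.8949 half-lives.
t = n × t½ = 2.8949 × 79.37 ≈ 229.77 days.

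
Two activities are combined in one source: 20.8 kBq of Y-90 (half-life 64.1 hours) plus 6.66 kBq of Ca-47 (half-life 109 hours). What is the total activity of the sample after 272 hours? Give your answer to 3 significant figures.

2.28 kBq

Y-90: 20.8 × (1/2)^(272/64.1) = 20.8 × (1/2)^4.2434 ≈ 1.0982 kBq.
Ca-47: 6.66 × (1/2)^(272/109) = 6.66 × (1/2)^2.4954 ≈ 1.1811 kBq.
Total = 1.0982 + 1.1811 ≈ 2.2793 kBq.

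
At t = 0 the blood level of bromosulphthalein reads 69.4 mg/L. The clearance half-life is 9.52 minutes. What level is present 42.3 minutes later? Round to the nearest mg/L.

Number of half-lives: n = 42.3/9.52 ≈ 4.4433.
Remaining = 69.4 × (1/2)^4.4433 = 69.4 × 0.045966 ≈ 3.1901 mg/L.

3 mg/L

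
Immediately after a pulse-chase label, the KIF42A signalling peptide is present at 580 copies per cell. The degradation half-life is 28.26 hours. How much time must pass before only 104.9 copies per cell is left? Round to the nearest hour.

70 hours

Fraction remaining = 104.9/580 ≈ 0.18086.
n = log₂(580/104.9) = ln(5.5291)/ln 2 ≈ 2.467 half-lives.
t = n × t½ = 2.467 × 28.26 ≈ 69.719 hours.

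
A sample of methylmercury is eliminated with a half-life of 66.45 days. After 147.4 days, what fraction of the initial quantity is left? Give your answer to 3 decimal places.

0.215

n = 147.4/66.45 ≈ 2.2182 half-lives.
Fraction remaining = (1/2)^2.2182 ≈ 0.21491.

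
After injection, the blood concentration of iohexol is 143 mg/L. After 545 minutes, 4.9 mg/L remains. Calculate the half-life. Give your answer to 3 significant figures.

A/A₀ = 4.9/143 ≈ 0.034266.
n = log₂(29.184) ≈ 4.8671 half-lives elapsed in 545 minutes.
t½ = 545/4.8671 ≈ 111.98 minutes.

112 minutes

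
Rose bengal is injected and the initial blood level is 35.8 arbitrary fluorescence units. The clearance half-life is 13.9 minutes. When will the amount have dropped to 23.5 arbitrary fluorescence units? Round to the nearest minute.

Fraction remaining = 23.5/35.8 ≈ 0.65642.
n = log₂(35.8/23.5) = ln(1.5234)/ln 2 ≈ 0.6073 half-lives.
t = n × t½ = 0.6073 × 13.9 ≈ 8.4415 minutes.

8 minutes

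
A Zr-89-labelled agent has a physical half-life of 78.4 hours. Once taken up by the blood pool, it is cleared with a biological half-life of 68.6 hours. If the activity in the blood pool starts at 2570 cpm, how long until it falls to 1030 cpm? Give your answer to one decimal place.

48.3 hours

1/t_eff = 1/t_phys + 1/t_biol = 1/78.4 + 1/68.6 = 0.027332 per hour.
t_eff = 78.4 × 68.6 / (78.4 + 68.6) ≈ 36.587 hours.
n = log₂(2570/1030) ≈ 1.3191; t = 1.3191 × 36.587 ≈ 48.262 hours.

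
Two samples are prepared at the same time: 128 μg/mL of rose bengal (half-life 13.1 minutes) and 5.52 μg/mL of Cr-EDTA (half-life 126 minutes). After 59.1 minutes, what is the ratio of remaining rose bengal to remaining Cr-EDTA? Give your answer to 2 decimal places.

1.41

rose bengal: 128 × (1/2)^(59.1/13.1) = 128 × (1/2)^4.5115 ≈ 5.6121 μg/mL.
Cr-EDTA: 5.52 × (1/2)^(59.1/126) = 5.52 × (1/2)^0.46905 ≈ 3.9879 μg/mL.
Ratio ≈ 5.6121 / 3.9879 ≈ 1.4073.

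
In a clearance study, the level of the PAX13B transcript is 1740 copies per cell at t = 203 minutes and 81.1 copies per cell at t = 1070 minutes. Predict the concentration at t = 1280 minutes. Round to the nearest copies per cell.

39 copies per cell

Over Δt = 1070 − 203 = 867 minutes, the level fell by a factor of 1740/81.1 ≈ 21.455.
n = log₂(21.455) ≈ 4.4232 half-lives, so t½ = 867/4.4232 ≈ 196.01 minutes.
From t = 1070 to t = 1280: 81.1 × (1/2)^((1280−1070)/196.01) ≈ 38.593 copies per cell.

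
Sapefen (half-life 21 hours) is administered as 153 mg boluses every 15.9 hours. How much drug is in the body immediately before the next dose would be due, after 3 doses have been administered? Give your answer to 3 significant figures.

The 3 doses were given 47.7, 31.8, 15.9 hours ago.
Total = 153·(1/2)^(47.7/21) + 153·(1/2)^(31.8/21) + 153·(1/2)^(15.9/21)
      = 31.69 + 53.561 + 90.525 ≈ 175.78 mg.

176 mg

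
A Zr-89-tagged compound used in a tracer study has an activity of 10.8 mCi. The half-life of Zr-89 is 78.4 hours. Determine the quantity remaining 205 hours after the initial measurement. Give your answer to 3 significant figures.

Number of half-lives: n = 205/78.4 ≈ 2.6148.
Remaining = 10.8 × (1/2)^2.6148 = 10.8 × 0.16326 ≈ 1.7632 mCi.

1.76 mCi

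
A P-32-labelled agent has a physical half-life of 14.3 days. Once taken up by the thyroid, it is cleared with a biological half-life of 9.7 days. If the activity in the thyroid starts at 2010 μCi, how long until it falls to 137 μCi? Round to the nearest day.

22 days

1/t_eff = 1/t_phys + 1/t_biol = 1/14.3 + 1/9.7 = 0.17302 per day.
t_eff = 14.3 × 9.7 / (14.3 + 9.7) ≈ 5.7796 days.
n = log₂(2010/137) ≈ 3.8749; t = 3.8749 × 5.7796 ≈ 22.396 days.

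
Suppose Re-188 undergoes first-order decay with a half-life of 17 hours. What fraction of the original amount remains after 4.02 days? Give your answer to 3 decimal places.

0.020

4.02 days = 96.48 hours.
n = 96.48/17 ≈ 5.6753 half-lives.
Fraction remaining = (1/2)^5.6753 ≈ 0.019569.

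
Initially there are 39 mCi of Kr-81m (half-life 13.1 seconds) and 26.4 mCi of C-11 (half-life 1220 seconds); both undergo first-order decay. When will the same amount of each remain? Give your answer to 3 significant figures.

Set 39·(1/2)^(t/13.1) = 26.4·(1/2)^(t/1220).
Taking log₂: log₂(39/26.4) = t·(1/13.1 − 1/1220).
log₂(1.4773) = 0.56294; 1/13.1 − 1/1220 = 0.075516.
t = 0.56294 / 0.075516 ≈ 7.4545 seconds.

7.45 seconds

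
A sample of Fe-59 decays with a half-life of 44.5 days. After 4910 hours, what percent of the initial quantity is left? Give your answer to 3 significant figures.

4.13%

4910 hours = 204.583 days.
n = 204.583/44.5 ≈ 4.5974 half-lives.
Fraction remaining = (1/2)^4.5974 ≈ 0.04131, i.e. 4.131%.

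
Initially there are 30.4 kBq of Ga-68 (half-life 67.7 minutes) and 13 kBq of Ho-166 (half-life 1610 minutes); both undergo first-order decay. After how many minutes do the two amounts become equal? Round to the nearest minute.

Set 30.4·(1/2)^(t/67.7) = 13·(1/2)^(t/1610).
Taking log₂: log₂(30.4/13) = t·(1/67.7 − 1/1610).
log₂(2.3385) = 1.2256; 1/67.7 − 1/1610 = 0.01415.
t = 1.2256 / 0.01415 ≈ 86.612 minutes.

87 minutes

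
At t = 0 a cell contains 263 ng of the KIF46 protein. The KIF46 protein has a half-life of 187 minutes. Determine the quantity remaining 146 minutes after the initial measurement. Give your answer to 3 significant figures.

153 ng

Number of half-lives: n = 146/187 ≈ 0.78075.
Remaining = 263 × (1/2)^0.78075 = 263 × 0.58206 ≈ 153.08 ng.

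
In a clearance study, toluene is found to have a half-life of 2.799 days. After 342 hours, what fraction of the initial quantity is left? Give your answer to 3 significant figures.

342 hours = 14.25 days.
n = 14.25/2.799 ≈ 5.0911 half-lives.
Fraction remaining = (1/2)^5.0911 ≈ 0.029338.

0.0293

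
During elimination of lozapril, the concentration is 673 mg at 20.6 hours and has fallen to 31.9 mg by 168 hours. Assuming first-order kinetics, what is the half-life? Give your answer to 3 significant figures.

Over Δt = 168 − 20.6 = 147.4 hours, the level fell by a factor of 673/31.9 ≈ 21.097.
n = log₂(21.097) ≈ 4.399 half-lives, so t½ = 147.4/4.399 ≈ 33.508 hours.

33.5 hours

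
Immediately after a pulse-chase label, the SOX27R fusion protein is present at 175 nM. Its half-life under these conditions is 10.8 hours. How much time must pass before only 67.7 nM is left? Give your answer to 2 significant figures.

15 hours

Fraction remaining = 67.7/175 ≈ 0.38686.
n = log₂(175/67.7) = ln(2.5849)/ln 2 ≈ 1.3701 half-lives.
t = n × t½ = 1.3701 × 10.8 ≈ 14.797 hours.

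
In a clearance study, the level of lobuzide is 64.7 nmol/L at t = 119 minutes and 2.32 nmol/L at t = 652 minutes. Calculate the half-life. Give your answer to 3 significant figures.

111 minutes

Over Δt = 652 − 119 = 533 minutes, the level fell by a factor of 64.7/2.32 ≈ 27.888.
n = log₂(27.888) ≈ 4.8016 half-lives, so t½ = 533/4.8016 ≈ 111.01 minutes.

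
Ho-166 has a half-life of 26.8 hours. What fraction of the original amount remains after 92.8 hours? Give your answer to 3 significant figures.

n = 92.8/26.8 ≈ 3.4627 half-lives.
Fraction remaining = (1/2)^3.4627 ≈ 0.090704.

0.0907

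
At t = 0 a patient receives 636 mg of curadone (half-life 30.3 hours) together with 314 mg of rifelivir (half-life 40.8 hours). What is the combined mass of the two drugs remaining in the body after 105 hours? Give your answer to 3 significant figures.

curadone: 636 × (1/2)^(105/30.3) = 636 × (1/2)^3.4653 ≈ 57.582 mg.
rifelivir: 314 × (1/2)^(105/40.8) = 314 × (1/2)^2.5735 ≈ 52.75 mg.
Total = 57.582 + 52.75 ≈ 110.33 mg.

110 mg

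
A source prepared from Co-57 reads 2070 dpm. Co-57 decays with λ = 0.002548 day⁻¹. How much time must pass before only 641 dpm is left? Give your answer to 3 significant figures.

t½ = ln 2 / λ = 0.69315 / 0.002548 ≈ 272.04 days.
Fraction remaining = 641/2070 ≈ 0.30966.
n = log₂(2070/641) = ln(3.2293)/ln 2 ≈ 1.6912 half-lives.
t = n × t½ = 1.6912 × 272.04 ≈ 460.08 days.

460 days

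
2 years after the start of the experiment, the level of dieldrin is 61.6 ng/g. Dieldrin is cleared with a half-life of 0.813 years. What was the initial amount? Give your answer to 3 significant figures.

339 ng/g

Number of half-lives elapsed: n = 2/0.813 ≈ 2.46.
A₀ = A × 2^n = 61.6 × 2^2.46 = 61.6 × 5.5023 ≈ 338.94 ng/g.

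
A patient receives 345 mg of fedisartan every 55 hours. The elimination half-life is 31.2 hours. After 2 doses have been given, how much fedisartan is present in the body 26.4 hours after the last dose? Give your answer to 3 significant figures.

The 2 doses were given 81.4, 26.4 hours ago.
Total = 345·(1/2)^(81.4/31.2) + 345·(1/2)^(26.4/31.2)
      = 56.551 + 191.91 ≈ 248.46 mg.

248 mg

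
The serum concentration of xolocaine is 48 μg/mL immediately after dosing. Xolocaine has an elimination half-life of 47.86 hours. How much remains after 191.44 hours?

Elapsed time is 4 half-lives (191.44/47.86).
Each half-life halves the amount: 48 × (1/2)^4 = 48/16 = 3 μg/mL.

3 μg/mL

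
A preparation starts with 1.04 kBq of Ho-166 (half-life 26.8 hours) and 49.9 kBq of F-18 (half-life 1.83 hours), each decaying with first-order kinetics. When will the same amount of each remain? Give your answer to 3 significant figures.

11.0 hours

Set 1.04·(1/2)^(t/26.8) = 49.9·(1/2)^(t/1.83).
Taking log₂: log₂(1.04/49.9) = t·(1/26.8 − 1/1.83).
log₂(0.020842) = -5.5844; 1/26.8 − 1/1.83 = -0.50913.
t = -5.5844 / -0.50913 ≈ 10.968 hours.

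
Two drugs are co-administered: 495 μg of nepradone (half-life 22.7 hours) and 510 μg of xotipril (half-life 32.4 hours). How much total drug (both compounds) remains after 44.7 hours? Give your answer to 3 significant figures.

322 μg

nepradone: 495 × (1/2)^(44.7/22.7) = 495 × (1/2)^1.9692 ≈ 126.42 μg.
xotipril: 510 × (1/2)^(44.7/32.4) = 510 × (1/2)^1.3796 ≈ 196 μg.
Total = 126.42 + 196 ≈ 322.43 μg.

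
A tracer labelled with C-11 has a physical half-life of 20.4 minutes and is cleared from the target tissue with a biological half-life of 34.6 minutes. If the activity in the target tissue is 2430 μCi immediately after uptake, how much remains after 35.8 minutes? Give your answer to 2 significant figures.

1/t_eff = 1/t_phys + 1/t_biol = 1/20.4 + 1/34.6 = 0.077921 per minute.
t_eff = 20.4 × 34.6 / (20.4 + 34.6) ≈ 12.833 minutes.
Remaining = 2430 × (1/2)^(35.8/12.833) = 2430 × (1/2)^2.7896 ≈ 351.45 μCi.

350 μCi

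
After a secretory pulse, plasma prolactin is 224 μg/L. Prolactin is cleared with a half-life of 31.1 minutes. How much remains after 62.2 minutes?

Elapsed time is 2 half-lives (62.2/31.1).
Each half-life halves the amount: 224 × (1/2)^2 = 224/4 = 56 μg/L.

56 μg/L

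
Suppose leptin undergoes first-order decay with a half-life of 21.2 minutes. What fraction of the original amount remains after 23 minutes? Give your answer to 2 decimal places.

0.47

n = 23/21.2 ≈ 1.0849 half-lives.
Fraction remaining = (1/2)^1.0849 ≈ 0.47142.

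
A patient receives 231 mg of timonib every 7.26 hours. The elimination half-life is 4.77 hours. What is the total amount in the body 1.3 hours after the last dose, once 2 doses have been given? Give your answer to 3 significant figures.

The 2 doses were given 8.56, 1.3 hours ago.
Total = 231·(1/2)^(8.56/4.77) + 231·(1/2)^(1.3/4.77)
      = 66.588 + 191.24 ≈ 257.82 mg.

258 mg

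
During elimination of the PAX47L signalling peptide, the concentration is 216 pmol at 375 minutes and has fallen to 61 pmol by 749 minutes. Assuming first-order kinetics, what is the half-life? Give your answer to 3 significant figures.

205 minutes

Over Δt = 749 − 375 = 374 minutes, the level fell by a factor of 216/61 ≈ 3.541.
n = log₂(3.541) ≈ 1.8242 half-lives, so t½ = 374/1.8242 ≈ 205.03 minutes.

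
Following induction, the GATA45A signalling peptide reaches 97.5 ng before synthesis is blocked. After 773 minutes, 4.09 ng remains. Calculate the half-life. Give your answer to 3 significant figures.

A/A₀ = 4.09/97.5 ≈ 0.041949.
n = log₂(23.839) ≈ 4.5752 half-lives elapsed in 773 minutes.
t½ = 773/4.5752 ≈ 168.95 minutes.

169 minutes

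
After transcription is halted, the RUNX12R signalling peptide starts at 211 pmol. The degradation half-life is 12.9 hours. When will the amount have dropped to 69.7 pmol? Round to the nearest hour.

21 hours

Fraction remaining = 69.7/211 ≈ 0.33033.
n = log₂(211/69.7) = ln(3.0273)/ln 2 ≈ 1.598 half-lives.
t = n × t½ = 1.598 × 12.9 ≈ 20.614 hours.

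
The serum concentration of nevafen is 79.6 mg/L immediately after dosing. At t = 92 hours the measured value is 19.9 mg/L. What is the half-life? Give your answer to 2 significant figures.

46 hours

A/A₀ = 19.9/79.6 ≈ 0.25.
n = log₂(4) ≈ 2 half-lives elapsed in 92 hours.
t½ = 92/2 ≈ 46 hours.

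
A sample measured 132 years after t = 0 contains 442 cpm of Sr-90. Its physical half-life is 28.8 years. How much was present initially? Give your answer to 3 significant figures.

Number of half-lives elapsed: n = 132/28.8 ≈ 4.5833.
A₀ = A × 2^n = 442 × 2^4.5833 = 442 × 23.973 ≈ 10596 cpm.

10600 cpm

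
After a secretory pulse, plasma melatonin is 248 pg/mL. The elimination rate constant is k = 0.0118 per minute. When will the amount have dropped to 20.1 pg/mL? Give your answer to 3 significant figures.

213 minutes

t½ = ln 2 / k = 0.69315 / 0.0118 ≈ 58.741 minutes.
Fraction remaining = 20.1/248 ≈ 0.081048.
n = log₂(248/20.1) = ln(12.338)/ln 2 ≈ 3.6251 half-lives.
t = n × t½ = 3.6251 × 58.741 ≈ 212.94 minutes.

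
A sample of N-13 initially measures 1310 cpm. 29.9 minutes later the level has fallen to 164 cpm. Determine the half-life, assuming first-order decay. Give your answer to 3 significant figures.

9.97 minutes

A/A₀ = 164/1310 ≈ 0.12519.
n = log₂(7.9878) ≈ 2.9978 half-lives elapsed in 29.9 minutes.
t½ = 29.9/2.9978 ≈ 9.974 minutes.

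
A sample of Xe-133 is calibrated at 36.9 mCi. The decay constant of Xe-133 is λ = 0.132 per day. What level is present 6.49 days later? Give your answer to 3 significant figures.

t½ = ln 2 / λ = 0.69315 / 0.132 ≈ 5.2511 days.
Number of half-lives: n = 6.49/5.2511 ≈ 1.2359.
Remaining = 36.9 × (1/2)^1.2359 = 36.9 × 0.42457 ≈ 15.667 mCi.

15.7 mCi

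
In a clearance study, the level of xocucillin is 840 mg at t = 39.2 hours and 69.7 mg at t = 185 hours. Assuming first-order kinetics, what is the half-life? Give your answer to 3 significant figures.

Over Δt = 185 − 39.2 = 145.8 hours, the level fell by a factor of 840/69.7 ≈ 12.052.
n = log₂(12.052) ≈ 3.5912 half-lives, so t½ = 145.8/3.5912 ≈ 40.6 hours.

40.6 hours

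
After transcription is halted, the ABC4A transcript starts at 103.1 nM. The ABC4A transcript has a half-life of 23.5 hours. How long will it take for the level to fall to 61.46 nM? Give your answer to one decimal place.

Fraction remaining = 61.46/103.1 ≈ 0.59612.
n = log₂(103.1/61.46) = ln(1.6775)/ln 2 ≈ 0.74632 half-lives.
t = n × t½ = 0.74632 × 23.5 ≈ 17.539 hours.

17.5 hours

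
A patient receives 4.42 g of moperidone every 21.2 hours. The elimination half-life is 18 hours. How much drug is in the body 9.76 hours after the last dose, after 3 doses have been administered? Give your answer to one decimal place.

5.0 g

The 3 doses were given 52.16, 30.96, 9.76 hours ago.
Total = 4.42·(1/2)^(52.16/18) + 4.42·(1/2)^(30.96/18) + 4.42·(1/2)^(9.76/18)
      = 0.59307 + 1.3417 + 3.0353 ≈ 4.97 g.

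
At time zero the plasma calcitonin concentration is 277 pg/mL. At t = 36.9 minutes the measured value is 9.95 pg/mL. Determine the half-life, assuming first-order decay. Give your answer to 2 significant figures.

A/A₀ = 9.95/277 ≈ 0.035921.
n = log₂(27.839) ≈ 4.799 half-lives elapsed in 36.9 minutes.
t½ = 36.9/4.799 ≈ 7.689 minutes.

7.7 minutes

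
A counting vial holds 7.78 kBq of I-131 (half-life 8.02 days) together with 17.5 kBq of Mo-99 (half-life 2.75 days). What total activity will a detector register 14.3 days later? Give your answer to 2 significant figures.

2.7 kBq

I-131: 7.78 × (1/2)^(14.3/8.02) = 7.78 × (1/2)^1.783 ≈ 2.2606 kBq.
Mo-99: 17.5 × (1/2)^(14.3/2.75) = 17.5 × (1/2)^5.2 ≈ 0.47608 kBq.
Total = 2.2606 + 0.47608 ≈ 2.7367 kBq.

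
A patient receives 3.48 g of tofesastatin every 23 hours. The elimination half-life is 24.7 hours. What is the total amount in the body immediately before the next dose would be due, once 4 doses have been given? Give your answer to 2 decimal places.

3.55 g

The 4 doses were given 92, 69, 46, 23 hours ago.
Total = 3.48·(1/2)^(92/24.7) + 3.48·(1/2)^(69/24.7) + 3.48·(1/2)^(46/24.7) + 3.48·(1/2)^(23/24.7)
      = 0.26323 + 0.50193 + 0.9571 + 1.825 ≈ 3.5473 g.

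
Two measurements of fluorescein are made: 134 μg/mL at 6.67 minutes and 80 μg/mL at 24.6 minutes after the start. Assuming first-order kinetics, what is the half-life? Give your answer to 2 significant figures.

24 minutes

Over Δt = 24.6 − 6.67 = 17.93 minutes, the level fell by a factor of 134/80 ≈ 1.675.
n = log₂(1.675) ≈ 0.74416 half-lives, so t½ = 17.93/0.74416 ≈ 24.094 minutes.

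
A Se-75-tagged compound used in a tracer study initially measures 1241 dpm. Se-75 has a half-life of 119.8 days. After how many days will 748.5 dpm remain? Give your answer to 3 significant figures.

87.4 days

Fraction remaining = 748.5/1241 ≈ 0.60314.
n = log₂(1241/748.5) = ln(1.658)/ln 2 ≈ 0.72943 half-lives.
t = n × t½ = 0.72943 × 119.8 ≈ 87.386 days.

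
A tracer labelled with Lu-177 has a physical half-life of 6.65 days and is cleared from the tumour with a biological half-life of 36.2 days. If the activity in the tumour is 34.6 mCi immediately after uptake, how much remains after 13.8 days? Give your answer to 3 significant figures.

1/t_eff = 1/t_phys + 1/t_biol = 1/6.65 + 1/36.2 = 0.178 per day.
t_eff = 6.65 × 36.2 / (6.65 + 36.2) ≈ 5.618 days.
Remaining = 34.6 × (1/2)^(13.8/5.618) = 34.6 × (1/2)^2.4564 ≈ 6.3041 mCi.

6.30 mCi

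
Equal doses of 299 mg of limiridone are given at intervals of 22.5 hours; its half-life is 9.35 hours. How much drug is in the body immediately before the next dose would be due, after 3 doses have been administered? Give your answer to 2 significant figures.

69 mg

The 3 doses were given 67.5, 45, 22.5 hours ago.
Total = 299·(1/2)^(67.5/9.35) + 299·(1/2)^(45/9.35) + 299·(1/2)^(22.5/9.35)
      = 2.0066 + 10.638 + 56.398 ≈ 69.043 mg.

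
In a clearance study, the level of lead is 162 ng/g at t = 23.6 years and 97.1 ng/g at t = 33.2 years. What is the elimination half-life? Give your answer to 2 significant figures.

13 years

Over Δt = 33.2 − 23.6 = 9.6 years, the level fell by a factor of 162/97.1 ≈ 1.6684.
n = log₂(1.6684) ≈ 0.73845 half-lives, so t½ = 9.6/0.73845 ≈ 13 years.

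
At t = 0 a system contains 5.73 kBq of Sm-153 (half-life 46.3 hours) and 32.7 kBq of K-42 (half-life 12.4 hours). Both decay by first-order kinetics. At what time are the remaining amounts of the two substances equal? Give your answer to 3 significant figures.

42.6 hours

Set 5.73·(1/2)^(t/46.3) = 32.7·(1/2)^(t/12.4).
Taking log₂: log₂(5.73/32.7) = t·(1/46.3 − 1/12.4).
log₂(0.17523) = -2.5127; 1/46.3 − 1/12.4 = -0.059047.
t = -2.5127 / -0.059047 ≈ 42.554 hours.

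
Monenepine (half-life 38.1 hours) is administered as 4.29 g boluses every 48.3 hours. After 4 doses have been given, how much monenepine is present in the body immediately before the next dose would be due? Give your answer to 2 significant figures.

The 4 doses were given 193.2, 144.9, 96.6, 48.3 hours ago.
Total = 4.29·(1/2)^(193.2/38.1) + 4.29·(1/2)^(144.9/38.1) + 4.29·(1/2)^(96.6/38.1) + 4.29·(1/2)^(48.3/38.1)
      = 0.12764 + 0.30732 + 0.73997 + 1.7817 ≈ 2.9566 g.

3.0 g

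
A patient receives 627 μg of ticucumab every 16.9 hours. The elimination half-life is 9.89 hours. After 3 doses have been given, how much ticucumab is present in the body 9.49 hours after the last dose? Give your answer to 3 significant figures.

The 3 doses were given 43.29, 26.39, 9.49 hours ago.
Total = 627·(1/2)^(43.29/9.89) + 627·(1/2)^(26.39/9.89) + 627·(1/2)^(9.49/9.89)
      = 30.173 + 98.631 + 322.41 ≈ 451.22 μg.

451 μg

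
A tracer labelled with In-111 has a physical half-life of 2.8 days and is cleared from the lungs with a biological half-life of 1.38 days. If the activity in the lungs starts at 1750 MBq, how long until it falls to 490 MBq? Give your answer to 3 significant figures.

1/t_eff = 1/t_phys + 1/t_biol = 1/2.8 + 1/1.38 = 1.0818 per day.
t_eff = 2.8 × 1.38 / (2.8 + 1.38) ≈ 0.9244 days.
n = log₂(1750/490) ≈ 1.8365; t = 1.8365 × 0.9244 ≈ 1.6977 days.

1.70 days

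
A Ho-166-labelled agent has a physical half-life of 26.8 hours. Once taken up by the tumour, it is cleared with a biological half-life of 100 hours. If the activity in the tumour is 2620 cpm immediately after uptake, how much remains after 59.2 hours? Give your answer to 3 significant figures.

376 cpm

1/t_eff = 1/t_phys + 1/t_biol = 1/26.8 + 1/100 = 0.047313 per hour.
t_eff = 26.8 × 100 / (26.8 + 100) ≈ 21.136 hours.
Remaining = 2620 × (1/2)^(59.2/21.136) = 2620 × (1/2)^2.801 ≈ 375.95 cpm.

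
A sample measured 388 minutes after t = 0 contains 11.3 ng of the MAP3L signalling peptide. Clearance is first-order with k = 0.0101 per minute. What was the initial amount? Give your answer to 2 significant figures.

t½ = ln 2 / k = 0.69315 / 0.0101 ≈ 68.628 minutes.
Number of half-lives elapsed: n = 388/68.628 ≈ 5.6536.
A₀ = A × 2^n = 11.3 × 2^5.6536 = 11.3 × 50.34 ≈ 568.84 ng.

570 ng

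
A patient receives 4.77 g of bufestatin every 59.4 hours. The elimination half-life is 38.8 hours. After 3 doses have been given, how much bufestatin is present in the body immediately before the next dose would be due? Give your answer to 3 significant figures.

2.42 g

The 3 doses were given 178.2, 118.8, 59.4 hours ago.
Total = 4.77·(1/2)^(178.2/38.8) + 4.77·(1/2)^(118.8/38.8) + 4.77·(1/2)^(59.4/38.8)
      = 0.19768 + 0.57123 + 1.6507 ≈ 2.4196 g.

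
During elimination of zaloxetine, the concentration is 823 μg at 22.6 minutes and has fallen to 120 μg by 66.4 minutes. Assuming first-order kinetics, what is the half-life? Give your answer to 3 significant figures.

Over Δt = 66.4 − 22.6 = 43.8 minutes, the level fell by a factor of 823/120 ≈ 6.8583.
n = log₂(6.8583) ≈ 2.7779 half-lives, so t½ = 43.8/2.7779 ≈ 15.768 minutes.

15.8 minutes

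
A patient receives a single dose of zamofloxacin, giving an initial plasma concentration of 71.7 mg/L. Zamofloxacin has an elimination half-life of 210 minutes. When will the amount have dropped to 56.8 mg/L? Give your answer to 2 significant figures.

Fraction remaining = 56.8/71.7 ≈ 0.79219.
n = log₂(71.7/56.8) = ln(1.2623)/ln 2 ≈ 0.33608 half-lives.
t = n × t½ = 0.33608 × 210 ≈ 70.577 minutes.

71 minutes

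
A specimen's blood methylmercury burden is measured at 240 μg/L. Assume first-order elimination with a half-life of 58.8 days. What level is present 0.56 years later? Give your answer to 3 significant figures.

21.6 μg/L

Convert the elapsed time: 0.56 years = 204.4 days.
Number of half-lives: n = 204.4/58.8 ≈ 3.4762.
Remaining = 240 × (1/2)^3.4762 = 240 × 0.089859 ≈ 21.566 μg/L.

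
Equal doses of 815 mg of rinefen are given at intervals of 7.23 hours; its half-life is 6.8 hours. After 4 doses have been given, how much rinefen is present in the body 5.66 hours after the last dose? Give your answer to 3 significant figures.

The 4 doses were given 27.35, 20.12, 12.89, 5.66 hours ago.
Total = 815·(1/2)^(27.35/6.8) + 815·(1/2)^(20.12/6.8) + 815·(1/2)^(12.89/6.8) + 815·(1/2)^(5.66/6.8)
      = 50.165 + 104.82 + 219.04 + 457.71 ≈ 831.75 mg.

832 mg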